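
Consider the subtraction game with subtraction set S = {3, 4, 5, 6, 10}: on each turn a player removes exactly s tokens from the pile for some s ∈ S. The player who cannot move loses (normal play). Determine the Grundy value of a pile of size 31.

2

n :  0  1  2  3  4  5  6  7  8  9 10 11 12 13 14 15 16 17 18 19 20 21 22 23 24 25 26 27 28 29 30 31
G :  0  0  0  1  1  1  2  2  2  0  3  3  1  4  4  2  0  0  0  1  1  1  2  2  2  0  3  3  1  4  4  2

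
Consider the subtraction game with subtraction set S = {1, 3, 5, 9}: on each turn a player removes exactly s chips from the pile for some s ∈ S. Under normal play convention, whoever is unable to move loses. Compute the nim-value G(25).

G(0) = 0
G(1) = mex{0} = 1
G(2) = mex{1} = 0
G(3) = mex{0,0} = 1
G(4) = mex{1,1} = 0
G(5) = mex{0,0,0} = 1
G(6) = mex{1,1,1} = 0
G(7) = mex{0,0,0} = 1
G(8) = mex{1,1,1} = 0
G(9) = mex{0,0,0,0} = 1
G(10) = mex{1,1,1,1} = 0
G(11) = mex{0,0,0,0} = 1
G(12) = mex{1,1,1,1} = 0
G(13) = mex{0,0,0,0} = 1
G(14) = mex{1,1,1,1} = 0
G(15) = mex{0,0,0,0} = 1
G(16) = mex{1,1,1,1} = 0
G(17) = mex{0,0,0,0} = 1
G(18) = mex{1,1,1,1} = 0
G(19) = mex{0,0,0,0} = 1
G(20) = mex{1,1,1,1} = 0
G(21) = mex{0,0,0,0} = 1
G(22) = mex{1,1,1,1} = 0
G(23) = mex{0,0,0,0} = 1
G(24) = mex{1,1,1,1} = 0
G(25) = mex{0,0,0,0} = 1

1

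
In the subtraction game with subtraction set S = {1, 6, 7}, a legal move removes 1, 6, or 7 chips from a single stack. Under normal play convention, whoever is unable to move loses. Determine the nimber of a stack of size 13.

1

n :  0  1  2  3  4  5  6  7  8  9 10 11 12 13
G :  0  1  0  1  0  1  2  3  2  3  2  3  0  1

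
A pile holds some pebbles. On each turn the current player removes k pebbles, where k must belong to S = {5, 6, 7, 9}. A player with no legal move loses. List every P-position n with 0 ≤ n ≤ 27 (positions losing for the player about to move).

G(0) = 0
G(1) = mex{} = 0
G(2) = mex{} = 0
G(3) = mex{} = 0
G(4) = mex{} = 0
G(5) = mex{0} = 1
G(6) = mex{0,0} = 1
G(7) = mex{0,0,0} = 1
G(8) = mex{0,0,0} = 1
G(9) = mex{0,0,0,0} = 1
G(10) = mex{1,0,0,0} = 2
G(11) = mex{1,1,0,0} = 2
G(12) = mex{1,1,1,0} = 2
G(13) = mex{1,1,1,0} = 2
G(14) = mex{1,1,1,1} = 0
G(15) = mex{2,1,1,1} = 0
G(16) = mex{2,2,1,1} = 0
G(17) = mex{2,2,2,1} = 0
G(18) = mex{2,2,2,1} = 0
G(19) = mex{0,2,2,2} = 1
G(20) = mex{0,0,2,2} = 1
G(21) = mex{0,0,0,2} = 1
G(22) = mex{0,0,0,2} = 1
G(23) = mex{0,0,0,0} = 1
G(24) = mex{1,0,0,0} = 2
G(25) = mex{1,1,0,0} = 2
G(26) = mex{1,1,1,0} = 2
G(27) = mex{1,1,1,0} = 2
P-positions are exactly the n with G(n) = 0.

0, 1, 2, 3, 4, 14, 15, 16, 17, 18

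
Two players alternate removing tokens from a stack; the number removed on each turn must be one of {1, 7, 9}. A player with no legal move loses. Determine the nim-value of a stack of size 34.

n :  0  1  2  3  4  5  6  7  8  9 10 11 12 13 14 15 16 17 18 19 20 21 22 23 24 25 26 27 28 29 30 31 32 33 34
G :  0  1  0  1  0  1  0  1  0  1  0  1  0  1  0  1  0  1  0  1  0  1  0  1  0  1  0  1  0  1  0  1  0  1  0

0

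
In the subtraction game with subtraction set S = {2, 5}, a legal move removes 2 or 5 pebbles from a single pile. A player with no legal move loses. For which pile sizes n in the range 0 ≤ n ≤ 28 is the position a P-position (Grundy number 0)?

G(0) = 0
G(1) = mex{} = 0
G(2) = mex{0} = 1
G(3) = mex{0} = 1
G(4) = mex{1} = 0
G(5) = mex{1,0} = 2
G(6) = mex{0,0} = 1
G(7) = mex{2,1} = 0
G(8) = mex{1,1} = 0
G(9) = mex{0,0} = 1
G(10) = mex{0,2} = 1
G(11) = mex{1,1} = 0
G(12) = mex{1,0} = 2
G(13) = mex{0,0} = 1
G(14) = mex{2,1} = 0
G(15) = mex{1,1} = 0
G(16) = mex{0,0} = 1
G(17) = mex{0,2} = 1
G(18) = mex{1,1} = 0
G(19) = mex{1,0} = 2
G(20) = mex{0,0} = 1
G(21) = mex{2,1} = 0
G(22) = mex{1,1} = 0
G(23) = mex{0,0} = 1
G(24) = mex{0,2} = 1
G(25) = mex{1,1} = 0
G(26) = mex{1,0} = 2
G(27) = mex{0,0} = 1
G(28) = mex{2,1} = 0
P-positions are exactly the n with G(n) = 0.

0, 1, 4, 7, 8, 11, 14, 15, 18, 21, 22, 25, 28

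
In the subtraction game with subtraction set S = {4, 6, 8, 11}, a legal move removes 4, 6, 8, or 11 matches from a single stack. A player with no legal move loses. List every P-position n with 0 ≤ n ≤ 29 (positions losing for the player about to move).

0, 1, 2, 3, 15, 16, 17, 18

n :  0  1  2  3  4  5  6  7  8  9 10 11 12 13 14 15 16 17 18 19 20 21 22 23 24 25 26 27 28 29
G :  0  0  0  0  1  1  1  1  2  2  2  2  3  3  3  0  0  0  0  1  1  1  1  2  2  2  2  3  3  3
P-positions are exactly the n with G(n) = 0.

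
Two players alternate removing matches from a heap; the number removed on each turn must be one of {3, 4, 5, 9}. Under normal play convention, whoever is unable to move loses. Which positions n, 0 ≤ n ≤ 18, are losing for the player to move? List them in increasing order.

0, 1, 2, 8, 14, 15, 16

n :  0  1  2  3  4  5  6  7  8  9 10 11 12 13 14 15 16 17 18
G :  0  0  0  1  1  1  2  2  0  3  3  1  4  2  0  0  0  1  1
P-positions are exactly the n with G(n) = 0.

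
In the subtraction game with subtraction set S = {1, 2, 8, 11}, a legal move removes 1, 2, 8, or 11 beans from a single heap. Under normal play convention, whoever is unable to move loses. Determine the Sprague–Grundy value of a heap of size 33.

0

G(0) = 0
G(1) = mex{0} = 1
G(2) = mex{1,0} = 2
G(3) = mex{2,1} = 0
G(4) = mex{0,2} = 1
G(5) = mex{1,0} = 2
G(6) = mex{2,1} = 0
G(7) = mex{0,2} = 1
G(8) = mex{1,0,0} = 2
G(9) = mex{2,1,1} = 0
G(10) = mex{0,2,2} = 1
G(11) = mex{1,0,0,0} = 2
G(12) = mex{2,1,1,1} = 0
G(13) = mex{0,2,2,2} = 1
G(14) = mex{1,0,0,0} = 2
G(15) = mex{2,1,1,1} = 0
G(16) = mex{0,2,2,2} = 1
G(17) = mex{1,0,0,0} = 2
G(18) = mex{2,1,1,1} = 0
G(19) = mex{0,2,2,2} = 1
G(20) = mex{1,0,0,0} = 2
G(21) = mex{2,1,1,1} = 0
G(22) = mex{0,2,2,2} = 1
G(23) = mex{1,0,0,0} = 2
G(24) = mex{2,1,1,1} = 0
G(25) = mex{0,2,2,2} = 1
G(26) = mex{1,0,0,0} = 2
G(27) = mex{2,1,1,1} = 0
G(28) = mex{0,2,2,2} = 1
G(29) = mex{1,0,0,0} = 2
G(30) = mex{2,1,1,1} = 0
G(31) = mex{0,2,2,2} = 1
G(32) = mex{1,0,0,0} = 2
G(33) = mex{2,1,1,1} = 0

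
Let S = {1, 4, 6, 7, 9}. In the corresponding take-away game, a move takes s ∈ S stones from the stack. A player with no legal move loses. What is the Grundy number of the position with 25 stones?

n :  0  1  2  3  4  5  6  7  8  9 10 11 12 13 14 15 16 17 18 19 20 21 22 23 24 25
G :  0  1  0  1  2  0  1  2  3  2  0  1  2  0  1  0  1  2  0  1  2  3  2  0  1  2

2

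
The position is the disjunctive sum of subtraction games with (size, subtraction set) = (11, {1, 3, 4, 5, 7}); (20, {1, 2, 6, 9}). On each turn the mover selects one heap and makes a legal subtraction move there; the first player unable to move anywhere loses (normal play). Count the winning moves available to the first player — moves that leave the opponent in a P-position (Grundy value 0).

Heap A, S = {1, 3, 4, 5, 7}:
G(0) = 0
G(1) = mex{0} = 1
G(2) = mex{1} = 0
G(3) = mex{0,0} = 1
G(4) = mex{1,1,0} = 2
G(5) = mex{2,0,1,0} = 3
G(6) = mex{3,1,0,1} = 2
G(7) = mex{2,2,1,0,0} = 3
G(8) = mex{3,3,2,1,1} = 0
G(9) = mex{0,2,3,2,0} = 1
G(10) = mex{1,3,2,3,1} = 0
G(11) = mex{0,0,3,2,2} = 1
G_A(11) = 1.
Heap B, S = {1, 2, 6, 9}:
G(0) = 0
G(1) = mex{0} = 1
G(2) = mex{1,0} = 2
G(3) = mex{2,1} = 0
G(4) = mex{0,2} = 1
G(5) = mex{1,0} = 2
G(6) = mex{2,1,0} = 3
G(7) = mex{3,2,1} = 0
G(8) = mex{0,3,2} = 1
G(9) = mex{1,0,0,0} = 2
G(10) = mex{2,1,1,1} = 0
G(11) = mex{0,2,2,2} = 1
G(12) = mex{1,0,3,0} = 2
G(13) = mex{2,1,0,1} = 3
G(14) = mex{3,2,1,2} = 0
G(15) = mex{0,3,2,3} = 1
G(16) = mex{1,0,0,0} = 2
G(17) = mex{2,1,1,1} = 0
G(18) = mex{0,2,2,2} = 1
G(19) = mex{1,0,3,0} = 2
G(20) = mex{2,1,0,1} = 3
G_B(20) = 3.
Combined Grundy value = 1 ⊕ 3 = 2.
A winning move leaves total XOR = 0, i.e. changes one component's Grundy value g to g ⊕ X where X is the current total.
Heap A: need g' = 1⊕2 = 3. Options: 11−1→G=0, 11−3→G=0, 11−4→G=3, 11−5→G=2, 11−7→G=2. Hits: 1.
Heap B: need g' = 3⊕2 = 1. Options: 20−1→G=2, 20−2→G=1, 20−6→G=0, 20−9→G=1. Hits: 2.

3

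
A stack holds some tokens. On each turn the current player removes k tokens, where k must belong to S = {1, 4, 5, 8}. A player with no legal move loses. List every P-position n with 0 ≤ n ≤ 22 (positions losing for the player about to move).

0, 2, 9, 11, 18, 20

n :  0  1  2  3  4  5  6  7  8  9 10 11 12 13 14 15 16 17 18 19 20 21 22
G :  0  1  0  1  2  3  2  3  4  0  1  0  1  2  3  2  3  4  0  1  0  1  2
P-positions are exactly the n with G(n) = 0.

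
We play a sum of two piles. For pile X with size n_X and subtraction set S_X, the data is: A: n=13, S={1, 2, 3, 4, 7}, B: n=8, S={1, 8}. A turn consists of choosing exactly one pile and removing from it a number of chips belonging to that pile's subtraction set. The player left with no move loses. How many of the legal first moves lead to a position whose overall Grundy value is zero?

Pile A, S = {1, 2, 3, 4, 7}:
G(0) = 0
G(1) = mex{0} = 1
G(2) = mex{1,0} = 2
G(3) = mex{2,1,0} = 3
G(4) = mex{3,2,1,0} = 4
G(5) = mex{4,3,2,1} = 0
G(6) = mex{0,4,3,2} = 1
G(7) = mex{1,0,4,3,0} = 2
G(8) = mex{2,1,0,4,1} = 3
G(9) = mex{3,2,1,0,2} = 4
G(10) = mex{4,3,2,1,3} = 0
G(11) = mex{0,4,3,2,4} = 1
G(12) = mex{1,0,4,3,0} = 2
G(13) = mex{2,1,0,4,1} = 3
G_A(13) = 3.
Pile B, S = {1, 8}:
G(0) = 0
G(1) = mex{0} = 1
G(2) = mex{1} = 0
G(3) = mex{0} = 1
G(4) = mex{1} = 0
G(5) = mex{0} = 1
G(6) = mex{1} = 0
G(7) = mex{0} = 1
G(8) = mex{1,0} = 2
G_B(8) = 2.
Combined Grundy value = 3 ⊕ 2 = 1.
A winning move leaves total XOR = 0, i.e. changes one component's Grundy value g to g ⊕ X where X is the current total.
Pile A: need g' = 3⊕1 = 2. Options: 13−1→G=2, 13−2→G=1, 13−3→G=0, 13−4→G=4, 13−7→G=1. Hits: 1.
Pile B: need g' = 2⊕1 = 3. Options: 8−1→G=1, 8−8→G=0. Hits: 0.

1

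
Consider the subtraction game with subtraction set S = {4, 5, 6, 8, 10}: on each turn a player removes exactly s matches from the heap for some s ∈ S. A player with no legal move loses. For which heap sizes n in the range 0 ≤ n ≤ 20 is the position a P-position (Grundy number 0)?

G(0) = 0
G(1) = mex{} = 0
G(2) = mex{} = 0
G(3) = mex{} = 0
G(4) = mex{0} = 1
G(5) = mex{0,0} = 1
G(6) = mex{0,0,0} = 1
G(7) = mex{0,0,0} = 1
G(8) = mex{1,0,0,0} = 2
G(9) = mex{1,1,0,0} = 2
G(10) = mex{1,1,1,0,0} = 2
G(11) = mex{1,1,1,0,0} = 2
G(12) = mex{2,1,1,1,0} = 3
G(13) = mex{2,2,1,1,0} = 3
G(14) = mex{2,2,2,1,1} = 0
G(15) = mex{2,2,2,1,1} = 0
G(16) = mex{3,2,2,2,1} = 0
G(17) = mex{3,3,2,2,1} = 0
G(18) = mex{0,3,3,2,2} = 1
G(19) = mex{0,0,3,2,2} = 1
G(20) = mex{0,0,0,3,2} = 1
P-positions are exactly the n with G(n) = 0.

0, 1, 2, 3, 14, 15, 16, 17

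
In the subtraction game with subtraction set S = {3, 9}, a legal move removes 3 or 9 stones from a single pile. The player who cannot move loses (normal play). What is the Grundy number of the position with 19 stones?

G(0) = 0
G(1) = mex{} = 0
G(2) = mex{} = 0
G(3) = mex{0} = 1
G(4) = mex{0} = 1
G(5) = mex{0} = 1
G(6) = mex{1} = 0
G(7) = mex{1} = 0
G(8) = mex{1} = 0
G(9) = mex{0,0} = 1
G(10) = mex{0,0} = 1
G(11) = mex{0,0} = 1
G(12) = mex{1,1} = 0
G(13) = mex{1,1} = 0
G(14) = mex{1,1} = 0
G(15) = mex{0,0} = 1
G(16) = mex{0,0} = 1
G(17) = mex{0,0} = 1
G(18) = mex{1,1} = 0
G(19) = mex{1,1} = 0

0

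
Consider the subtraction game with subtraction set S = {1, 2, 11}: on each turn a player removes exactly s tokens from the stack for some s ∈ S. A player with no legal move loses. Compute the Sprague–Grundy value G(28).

G(0) = 0
G(1) = mex{0} = 1
G(2) = mex{1,0} = 2
G(3) = mex{2,1} = 0
G(4) = mex{0,2} = 1
G(5) = mex{1,0} = 2
G(6) = mex{2,1} = 0
G(7) = mex{0,2} = 1
G(8) = mex{1,0} = 2
G(9) = mex{2,1} = 0
G(10) = mex{0,2} = 1
G(11) = mex{1,0,0} = 2
G(12) = mex{2,1,1} = 0
G(13) = mex{0,2,2} = 1
G(14) = mex{1,0,0} = 2
G(15) = mex{2,1,1} = 0
G(16) = mex{0,2,2} = 1
G(17) = mex{1,0,0} = 2
G(18) = mex{2,1,1} = 0
G(19) = mex{0,2,2} = 1
G(20) = mex{1,0,0} = 2
G(21) = mex{2,1,1} = 0
G(22) = mex{0,2,2} = 1
G(23) = mex{1,0,0} = 2
G(24) = mex{2,1,1} = 0
G(25) = mex{0,2,2} = 1
G(26) = mex{1,0,0} = 2
G(27) = mex{2,1,1} = 0
G(28) = mex{0,2,2} = 1

1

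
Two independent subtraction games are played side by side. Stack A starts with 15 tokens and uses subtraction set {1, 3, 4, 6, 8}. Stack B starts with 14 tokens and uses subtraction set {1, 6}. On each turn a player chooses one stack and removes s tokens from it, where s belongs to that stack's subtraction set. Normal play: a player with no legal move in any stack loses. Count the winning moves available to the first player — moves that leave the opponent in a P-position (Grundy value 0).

Stack A, S = {1, 3, 4, 6, 8}:
G(0) = 0
G(1) = mex{0} = 1
G(2) = mex{1} = 0
G(3) = mex{0,0} = 1
G(4) = mex{1,1,0} = 2
G(5) = mex{2,0,1} = 3
G(6) = mex{3,1,0,0} = 2
G(7) = mex{2,2,1,1} = 0
G(8) = mex{0,3,2,0,0} = 1
G(9) = mex{1,2,3,1,1} = 0
G(10) = mex{0,0,2,2,0} = 1
G(11) = mex{1,1,0,3,1} = 2
G(12) = mex{2,0,1,2,2} = 3
G(13) = mex{3,1,0,0,3} = 2
G(14) = mex{2,2,1,1,2} = 0
G(15) = mex{0,3,2,0,0} = 1
G_A(15) = 1.
Stack B, S = {1, 6}:
n :  0  1  2  3  4  5  6  7  8  9 10 11 12 13 14
G :  0  1  0  1  0  1  2  0  1  0  1  0  1  2  0
G_B(14) = 0.
Combined Grundy value = 1 ⊕ 0 = 1.
A winning move leaves total XOR = 0, i.e. changes one component's Grundy value g to g ⊕ X where X is the current total.
Stack A: need g' = 1⊕1 = 0. Options: 15−1→G=0, 15−3→G=3, 15−4→G=2, 15−6→G=0, 15−8→G=0. Hits: 3.
Stack B: need g' = 0⊕1 = 1. Options: 14−1→G=2, 14−6→G=1. Hits: 1.

4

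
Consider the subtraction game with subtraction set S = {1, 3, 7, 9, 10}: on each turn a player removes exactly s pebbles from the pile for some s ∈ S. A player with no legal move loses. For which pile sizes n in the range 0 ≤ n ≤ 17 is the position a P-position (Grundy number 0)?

0, 2, 4, 6, 8

n :  0  1  2  3  4  5  6  7  8  9 10 11 12 13 14 15 16 17
G :  0  1  0  1  0  1  0  1  0  1  2  3  2  3  2  3  2  3
P-positions are exactly the n with G(n) = 0.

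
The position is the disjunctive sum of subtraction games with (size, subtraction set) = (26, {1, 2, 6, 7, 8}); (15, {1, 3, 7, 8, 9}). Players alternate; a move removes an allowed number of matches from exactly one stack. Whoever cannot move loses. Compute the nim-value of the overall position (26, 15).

1

Stack A, S = {1, 2, 6, 7, 8}:
n :  0  1  2  3  4  5  6  7  8  9 10 11 12 13 14 15 16 17 18 19 20 21 22 23 24 25 26
G :  0  1  2  0  1  2  3  4  5  3  4  5  0  1  2  0  1  2  3  4  5  3  4  5  0  1  2
G_A(26) = 2.
Stack B, S = {1, 3, 7, 8, 9}:
G(0) = 0
G(1) = mex{0} = 1
G(2) = mex{1} = 0
G(3) = mex{0,0} = 1
G(4) = mex{1,1} = 0
G(5) = mex{0,0} = 1
G(6) = mex{1,1} = 0
G(7) = mex{0,0,0} = 1
G(8) = mex{1,1,1,0} = 2
G(9) = mex{2,0,0,1,0} = 3
G(10) = mex{3,1,1,0,1} = 2
G(11) = mex{2,2,0,1,0} = 3
G(12) = mex{3,3,1,0,1} = 2
G(13) = mex{2,2,0,1,0} = 3
G(14) = mex{3,3,1,0,1} = 2
G(15) = mex{2,2,2,1,0} = 3
G_B(15) = 3.
Combined Grundy value = 2 ⊕ 3 = 1.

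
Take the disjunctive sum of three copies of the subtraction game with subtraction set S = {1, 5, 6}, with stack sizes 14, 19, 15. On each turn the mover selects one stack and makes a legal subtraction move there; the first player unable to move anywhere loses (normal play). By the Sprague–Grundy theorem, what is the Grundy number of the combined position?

All stacks use S = {1, 5, 6}:
G(0) = 0
G(1) = mex{0} = 1
G(2) = mex{1} = 0
G(3) = mex{0} = 1
G(4) = mex{1} = 0
G(5) = mex{0,0} = 1
G(6) = mex{1,1,0} = 2
G(7) = mex{2,0,1} = 3
G(8) = mex{3,1,0} = 2
G(9) = mex{2,0,1} = 3
G(10) = mex{3,1,0} = 2
G(11) = mex{2,2,1} = 0
G(12) = mex{0,3,2} = 1
G(13) = mex{1,2,3} = 0
G(14) = mex{0,3,2} = 1
G(15) = mex{1,2,3} = 0
G(16) = mex{0,0,2} = 1
G(17) = mex{1,1,0} = 2
G(18) = mex{2,0,1} = 3
G(19) = mex{3,1,0} = 2
Stack A: G(14) = 1.
Stack B: G(19) = 2.
Stack C: G(15) = 0.
Combined Grundy value = 1 ⊕ 2 ⊕ 0 = 3.

3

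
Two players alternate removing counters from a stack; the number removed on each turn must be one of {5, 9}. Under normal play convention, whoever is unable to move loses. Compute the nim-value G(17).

0

n :  0  1  2  3  4  5  6  7  8  9 10 11 12 13 14 15 16 17
G :  0  0  0  0  0  1  1  1  1  1  2  2  2  2  0  0  0  0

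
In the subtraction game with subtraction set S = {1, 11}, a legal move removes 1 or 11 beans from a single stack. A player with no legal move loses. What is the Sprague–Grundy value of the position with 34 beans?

n :  0  1  2  3  4  5  6  7  8  9 10 11 12 13 14 15 16 17 18 19 20 21 22 23 24 25 26 27 28 29 30 31 32 33 34
G :  0  1  0  1  0  1  0  1  0  1  0  1  0  1  0  1  0  1  0  1  0  1  0  1  0  1  0  1  0  1  0  1  0  1  0

0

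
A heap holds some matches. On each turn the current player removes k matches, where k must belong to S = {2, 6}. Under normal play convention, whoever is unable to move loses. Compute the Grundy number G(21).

n :  0  1  2  3  4  5  6  7  8  9 10 11 12 13 14 15 16 17 18 19 20 21
G :  0  0  1  1  0  0  1  1  0  0  1  1  0  0  1  1  0  0  1  1  0  0

0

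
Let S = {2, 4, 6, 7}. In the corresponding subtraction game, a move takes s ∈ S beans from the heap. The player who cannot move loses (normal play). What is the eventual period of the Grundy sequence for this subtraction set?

G(0) = 0
G(1) = mex{} = 0
G(2) = mex{0} = 1
G(3) = mex{0} = 1
G(4) = mex{1,0} = 2
G(5) = mex{1,0} = 2
G(6) = mex{2,1,0} = 3
G(7) = mex{2,1,0,0} = 3
G(8) = mex{3,2,1,0} = 4
G(9) = mex{3,2,1,1} = 0
G(10) = mex{4,3,2,1} = 0
G(11) = mex{0,3,2,2} = 1
G(12) = mex{0,4,3,2} = 1
G(13) = mex{1,0,3,3} = 2
G(14) = mex{1,0,4,3} = 2
G(15) = mex{2,1,0,4} = 3
G(16) = mex{2,1,0,0} = 3
G(17) = mex{3,2,1,0} = 4
G(18) = mex{3,2,1,1} = 0
G(19) = mex{4,3,2,1} = 0
G(n+9) = G(n) holds for n = 0,…,6 (a full window of length max(S) = 7), so the sequence is purely periodic with period 9.

9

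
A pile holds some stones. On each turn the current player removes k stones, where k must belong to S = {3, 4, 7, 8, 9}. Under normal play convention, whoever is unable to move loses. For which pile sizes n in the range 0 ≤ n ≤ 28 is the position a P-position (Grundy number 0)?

0, 1, 2, 12, 13, 14, 24, 25, 26

n :  0  1  2  3  4  5  6  7  8  9 10 11 12 13 14 15 16 17 18 19 20 21 22 23 24 25 26 27 28
G :  0  0  0  1  1  1  2  2  2  3  3  3  0  0  0  1  1  1  2  2  2  3  3  3  0  0  0  1  1
P-positions are exactly the n with G(n) = 0.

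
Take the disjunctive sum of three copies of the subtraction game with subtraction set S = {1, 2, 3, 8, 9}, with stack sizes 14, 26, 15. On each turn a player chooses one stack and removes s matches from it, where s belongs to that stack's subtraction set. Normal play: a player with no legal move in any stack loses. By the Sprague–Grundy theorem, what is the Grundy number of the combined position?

3

All stacks use S = {1, 2, 3, 8, 9}:
n :  0  1  2  3  4  5  6  7  8  9 10 11 12 13 14 15 16 17 18 19 20 21 22 23 24 25 26
G :  0  1  2  3  0  1  2  3  4  5  0  1  2  3  0  1  2  3  4  5  0  1  2  3  0  1  2
Stack A: G(14) = 0.
Stack B: G(26) = 2.
Stack C: G(15) = 1.
Combined Grundy value = 0 ⊕ 2 ⊕ 1 = 3.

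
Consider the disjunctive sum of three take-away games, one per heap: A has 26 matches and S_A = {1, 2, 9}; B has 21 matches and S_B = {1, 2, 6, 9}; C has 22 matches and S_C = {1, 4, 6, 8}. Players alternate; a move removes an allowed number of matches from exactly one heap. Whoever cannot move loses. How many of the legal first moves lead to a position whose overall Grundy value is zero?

Heap A, S = {1, 2, 9}:
n :  0  1  2  3  4  5  6  7  8  9 10 11 12 13 14 15 16 17 18 19 20 21 22 23 24 25 26
G :  0  1  2  0  1  2  0  1  2  3  0  1  2  0  1  2  0  1  2  3  0  1  2  0  1  2  0
G_A(26) = 0.
Heap B, S = {1, 2, 6, 9}:
G(0) = 0
G(1) = mex{0} = 1
G(2) = mex{1,0} = 2
G(3) = mex{2,1} = 0
G(4) = mex{0,2} = 1
G(5) = mex{1,0} = 2
G(6) = mex{2,1,0} = 3
G(7) = mex{3,2,1} = 0
G(8) = mex{0,3,2} = 1
G(9) = mex{1,0,0,0} = 2
G(10) = mex{2,1,1,1} = 0
G(11) = mex{0,2,2,2} = 1
G(12) = mex{1,0,3,0} = 2
G(13) = mex{2,1,0,1} = 3
G(14) = mex{3,2,1,2} = 0
G(15) = mex{0,3,2,3} = 1
G(16) = mex{1,0,0,0} = 2
G(17) = mex{2,1,1,1} = 0
G(18) = mex{0,2,2,2} = 1
G(19) = mex{1,0,3,0} = 2
G(20) = mex{2,1,0,1} = 3
G(21) = mex{3,2,1,2} = 0
G_B(21) = 0.
Heap C, S = {1, 4, 6, 8}:
n :  0  1  2  3  4  5  6  7  8  9 10 11 12 13 14 15 16 17 18 19 20 21 22
G :  0  1  0  1  2  0  1  0  1  2  3  2  0  1  0  1  2  0  1  0  1  2  3
G_C(22) = 3.
Combined Grundy value = 0 ⊕ 0 ⊕ 3 = 3.
A winning move leaves total XOR = 0, i.e. changes one component's Grundy value g to g ⊕ X where X is the current total.
Heap A: need g' = 0⊕3 = 3. Options: 26−1→G=2, 26−2→G=1, 26−9→G=1. Hits: 0.
Heap B: need g' = 0⊕3 = 3. Options: 21−1→G=3, 21−2→G=2, 21−6→G=1, 21−9→G=2. Hits: 1.
Heap C: need g' = 3⊕3 = 0. Options: 22−1→G=2, 22−4→G=1, 22−6→G=2, 22−8→G=0. Hits: 1.

2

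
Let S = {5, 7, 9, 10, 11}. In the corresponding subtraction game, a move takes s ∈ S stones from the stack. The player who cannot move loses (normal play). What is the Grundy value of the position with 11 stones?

G(0) = 0
G(1) = mex{} = 0
G(2) = mex{} = 0
G(3) = mex{} = 0
G(4) = mex{} = 0
G(5) = mex{0} = 1
G(6) = mex{0} = 1
G(7) = mex{0,0} = 1
G(8) = mex{0,0} = 1
G(9) = mex{0,0,0} = 1
G(10) = mex{1,0,0,0} = 2
G(11) = mex{1,0,0,0,0} = 2

2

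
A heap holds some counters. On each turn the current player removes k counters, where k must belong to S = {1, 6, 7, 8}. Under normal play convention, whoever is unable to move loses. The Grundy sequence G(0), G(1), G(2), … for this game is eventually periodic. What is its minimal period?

G(0) = 0
G(1) = mex{0} = 1
G(2) = mex{1} = 0
G(3) = mex{0} = 1
G(4) = mex{1} = 0
G(5) = mex{0} = 1
G(6) = mex{1,0} = 2
G(7) = mex{2,1,0} = 3
G(8) = mex{3,0,1,0} = 2
G(9) = mex{2,1,0,1} = 3
G(10) = mex{3,0,1,0} = 2
G(11) = mex{2,1,0,1} = 3
G(12) = mex{3,2,1,0} = 4
G(13) = mex{4,3,2,1} = 0
G(14) = mex{0,2,3,2} = 1
G(15) = mex{1,3,2,3} = 0
G(16) = mex{0,2,3,2} = 1
G(17) = mex{1,3,2,3} = 0
G(18) = mex{0,4,3,2} = 1
G(19) = mex{1,0,4,3} = 2
G(20) = mex{2,1,0,4} = 3
G(21) = mex{3,0,1,0} = 2
G(22) = mex{2,1,0,1} = 3
G(23) = mex{3,0,1,0} = 2
G(24) = mex{2,1,0,1} = 3
G(25) = mex{3,2,1,0} = 4
G(26) = mex{4,3,2,1} = 0
G(27) = mex{0,2,3,2} = 1
G(n+13) = G(n) holds for n = 0,…,7 (a full window of length max(S) = 8), so the sequence is purely periodic with period 13.

13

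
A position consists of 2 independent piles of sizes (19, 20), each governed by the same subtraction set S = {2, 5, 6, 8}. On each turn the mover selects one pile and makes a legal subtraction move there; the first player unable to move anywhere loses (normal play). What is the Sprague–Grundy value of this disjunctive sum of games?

3

All piles use S = {2, 5, 6, 8}:
G(0) = 0
G(1) = mex{} = 0
G(2) = mex{0} = 1
G(3) = mex{0} = 1
G(4) = mex{1} = 0
G(5) = mex{1,0} = 2
G(6) = mex{0,0,0} = 1
G(7) = mex{2,1,0} = 3
G(8) = mex{1,1,1,0} = 2
G(9) = mex{3,0,1,0} = 2
G(10) = mex{2,2,0,1} = 3
G(11) = mex{2,1,2,1} = 0
G(12) = mex{3,3,1,0} = 2
G(13) = mex{0,2,3,2} = 1
G(14) = mex{2,2,2,1} = 0
G(15) = mex{1,3,2,3} = 0
G(16) = mex{0,0,3,2} = 1
G(17) = mex{0,2,0,2} = 1
G(18) = mex{1,1,2,3} = 0
G(19) = mex{1,0,1,0} = 2
G(20) = mex{0,0,0,2} = 1
Pile A: G(19) = 2.
Pile B: G(20) = 1.
Combined Grundy value = 2 ⊕ 1 = 3.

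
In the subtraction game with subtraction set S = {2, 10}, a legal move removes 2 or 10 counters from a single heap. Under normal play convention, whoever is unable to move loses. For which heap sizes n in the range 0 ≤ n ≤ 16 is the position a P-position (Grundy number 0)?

n :  0  1  2  3  4  5  6  7  8  9 10 11 12 13 14 15 16
G :  0  0  1  1  0  0  1  1  0  0  1  1  0  0  1  1  0
P-positions are exactly the n with G(n) = 0.

0, 1, 4, 5, 8, 9, 12, 13, 16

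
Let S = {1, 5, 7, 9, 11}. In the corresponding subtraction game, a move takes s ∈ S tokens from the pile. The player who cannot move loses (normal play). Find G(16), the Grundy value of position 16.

G(0) = 0
G(1) = mex{0} = 1
G(2) = mex{1} = 0
G(3) = mex{0} = 1
G(4) = mex{1} = 0
G(5) = mex{0,0} = 1
G(6) = mex{1,1} = 0
G(7) = mex{0,0,0} = 1
G(8) = mex{1,1,1} = 0
G(9) = mex{0,0,0,0} = 1
G(10) = mex{1,1,1,1} = 0
G(11) = mex{0,0,0,0,0} = 1
G(12) = mex{1,1,1,1,1} = 0
G(13) = mex{0,0,0,0,0} = 1
G(14) = mex{1,1,1,1,1} = 0
G(15) = mex{0,0,0,0,0} = 1
G(16) = mex{1,1,1,1,1} = 0

0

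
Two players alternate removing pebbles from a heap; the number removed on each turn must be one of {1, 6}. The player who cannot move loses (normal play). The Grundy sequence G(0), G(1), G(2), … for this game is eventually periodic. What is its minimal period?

7

n :  0  1  2  3  4  5  6  7  8  9 10 11 12 13 14 15
G :  0  1  0  1  0  1  2  0  1  0  1  0  1  2  0  1
G(n+7) = G(n) holds for n = 0,…,5 (a full window of length max(S) = 6), so the sequence is purely periodic with period 7.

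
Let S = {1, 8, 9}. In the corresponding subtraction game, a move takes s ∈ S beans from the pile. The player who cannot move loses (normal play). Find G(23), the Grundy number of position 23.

1

G(0) = 0
G(1) = mex{0} = 1
G(2) = mex{1} = 0
G(3) = mex{0} = 1
G(4) = mex{1} = 0
G(5) = mex{0} = 1
G(6) = mex{1} = 0
G(7) = mex{0} = 1
G(8) = mex{1,0} = 2
G(9) = mex{2,1,0} = 3
G(10) = mex{3,0,1} = 2
G(11) = mex{2,1,0} = 3
G(12) = mex{3,0,1} = 2
G(13) = mex{2,1,0} = 3
G(14) = mex{3,0,1} = 2
G(15) = mex{2,1,0} = 3
G(16) = mex{3,2,1} = 0
G(17) = mex{0,3,2} = 1
G(18) = mex{1,2,3} = 0
G(19) = mex{0,3,2} = 1
G(20) = mex{1,2,3} = 0
G(21) = mex{0,3,2} = 1
G(22) = mex{1,2,3} = 0
G(23) = mex{0,3,2} = 1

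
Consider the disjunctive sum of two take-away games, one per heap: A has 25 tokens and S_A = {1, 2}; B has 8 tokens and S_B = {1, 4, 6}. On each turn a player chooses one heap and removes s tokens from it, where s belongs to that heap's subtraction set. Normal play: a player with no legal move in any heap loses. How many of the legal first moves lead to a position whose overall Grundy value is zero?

Heap A, S = {1, 2}:
G(0) = 0
G(1) = mex{0} = 1
G(2) = mex{1,0} = 2
G(3) = mex{2,1} = 0
G(4) = mex{0,2} = 1
G(5) = mex{1,0} = 2
G(6) = mex{2,1} = 0
G(7) = mex{0,2} = 1
G(8) = mex{1,0} = 2
G(9) = mex{2,1} = 0
G(10) = mex{0,2} = 1
G(11) = mex{1,0} = 2
G(12) = mex{2,1} = 0
G(13) = mex{0,2} = 1
G(14) = mex{1,0} = 2
G(15) = mex{2,1} = 0
G(16) = mex{0,2} = 1
G(17) = mex{1,0} = 2
G(18) = mex{2,1} = 0
G(19) = mex{0,2} = 1
G(20) = mex{1,0} = 2
G(21) = mex{2,1} = 0
G(22) = mex{0,2} = 1
G(23) = mex{1,0} = 2
G(24) = mex{2,1} = 0
G(25) = mex{0,2} = 1
G_A(25) = 1.
Heap B, S = {1, 4, 6}:
n : 0 1 2 3 4 5 6 7 8
G : 0 1 0 1 2 0 1 0 1
G_B(8) = 1.
Combined Grundy value = 1 ⊕ 1 = 0.
A winning move leaves total XOR = 0, i.e. changes one component's Grundy value g to g ⊕ X where X is the current total.
Heap A: target g' = 1⊕0 = 1, but every legal move changes the Grundy value (mex property), so 0 moves.
Heap B: target g' = 1⊕0 = 1, but every legal move changes the Grundy value (mex property), so 0 moves.

0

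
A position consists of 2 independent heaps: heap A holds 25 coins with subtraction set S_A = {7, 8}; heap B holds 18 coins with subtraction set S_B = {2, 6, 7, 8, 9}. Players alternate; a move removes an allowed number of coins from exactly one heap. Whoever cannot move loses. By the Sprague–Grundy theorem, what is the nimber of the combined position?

Heap A, S = {7, 8}:
G(0) = 0
G(1) = mex{} = 0
G(2) = mex{} = 0
G(3) = mex{} = 0
G(4) = mex{} = 0
G(5) = mex{} = 0
G(6) = mex{} = 0
G(7) = mex{0} = 1
G(8) = mex{0,0} = 1
G(9) = mex{0,0} = 1
G(10) = mex{0,0} = 1
G(11) = mex{0,0} = 1
G(12) = mex{0,0} = 1
G(13) = mex{0,0} = 1
G(14) = mex{1,0} = 2
G(15) = mex{1,1} = 0
G(16) = mex{1,1} = 0
G(17) = mex{1,1} = 0
G(18) = mex{1,1} = 0
G(19) = mex{1,1} = 0
G(20) = mex{1,1} = 0
G(21) = mex{2,1} = 0
G(22) = mex{0,2} = 1
G(23) = mex{0,0} = 1
G(24) = mex{0,0} = 1
G(25) = mex{0,0} = 1
G_A(25) = 1.
Heap B, S = {2, 6, 7, 8, 9}:
n :  0  1  2  3  4  5  6  7  8  9 10 11 12 13 14 15 16 17 18
G :  0  0  1  1  0  0  1  1  2  2  3  3  2  2  3  0  0  1  1
G_B(18) = 1.
Combined Grundy value = 1 ⊕ 1 = 0.

0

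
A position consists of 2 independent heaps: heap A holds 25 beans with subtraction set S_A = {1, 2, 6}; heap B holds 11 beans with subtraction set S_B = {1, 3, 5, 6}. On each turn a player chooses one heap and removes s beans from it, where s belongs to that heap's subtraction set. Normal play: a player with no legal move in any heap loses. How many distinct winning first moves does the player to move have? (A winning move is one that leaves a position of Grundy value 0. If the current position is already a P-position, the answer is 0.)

2

Heap A, S = {1, 2, 6}:
G(0) = 0
G(1) = mex{0} = 1
G(2) = mex{1,0} = 2
G(3) = mex{2,1} = 0
G(4) = mex{0,2} = 1
G(5) = mex{1,0} = 2
G(6) = mex{2,1,0} = 3
G(7) = mex{3,2,1} = 0
G(8) = mex{0,3,2} = 1
G(9) = mex{1,0,0} = 2
G(10) = mex{2,1,1} = 0
G(11) = mex{0,2,2} = 1
G(12) = mex{1,0,3} = 2
G(13) = mex{2,1,0} = 3
G(14) = mex{3,2,1} = 0
G(15) = mex{0,3,2} = 1
G(16) = mex{1,0,0} = 2
G(17) = mex{2,1,1} = 0
G(18) = mex{0,2,2} = 1
G(19) = mex{1,0,3} = 2
G(20) = mex{2,1,0} = 3
G(21) = mex{3,2,1} = 0
G(22) = mex{0,3,2} = 1
G(23) = mex{1,0,0} = 2
G(24) = mex{2,1,1} = 0
G(25) = mex{0,2,2} = 1
G_A(25) = 1.
Heap B, S = {1, 3, 5, 6}:
n :  0  1  2  3  4  5  6  7  8  9 10 11
G :  0  1  0  1  0  1  2  3  2  3  2  0
G_B(11) = 0.
Combined Grundy value = 1 ⊕ 0 = 1.
A winning move leaves total XOR = 0, i.e. changes one component's Grundy value g to g ⊕ X where X is the current total.
Heap A: need g' = 1⊕1 = 0. Options: 25−1→G=0, 25−2→G=2, 25−6→G=2. Hits: 1.
Heap B: need g' = 0⊕1 = 1. Options: 11−1→G=2, 11−3→G=2, 11−5→G=2, 11−6→G=1. Hits: 1.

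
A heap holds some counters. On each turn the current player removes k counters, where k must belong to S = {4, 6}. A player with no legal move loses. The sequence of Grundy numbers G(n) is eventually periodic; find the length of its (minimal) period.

n :  0  1  2  3  4  5  6  7  8  9 10 11 12 13 14 15 16 17 18 19 20 21
G :  0  0  0  0  1  1  1  1  2  2  0  0  0  0  1  1  1  1  2  2  0  0
G(n+10) = G(n) holds for n = 0,…,5 (a full window of length max(S) = 6), so the sequence is purely periodic with period 10.

10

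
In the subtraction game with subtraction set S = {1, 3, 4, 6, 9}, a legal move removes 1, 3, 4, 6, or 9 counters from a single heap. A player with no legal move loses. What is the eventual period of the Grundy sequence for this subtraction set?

n :  0  1  2  3  4  5  6  7  8  9 10 11 12 13 14 15 16 17 18 19 20 21 22 23 24 25
G :  0  1  0  1  2  3  2  0  1  4  3  2  0  1  0  1  2  3  2  0  1  4  3  2  0  1
G(n+12) = G(n) holds for n = 0,…,8 (a full window of length max(S) = 9), so the sequence is purely periodic with period 12.

12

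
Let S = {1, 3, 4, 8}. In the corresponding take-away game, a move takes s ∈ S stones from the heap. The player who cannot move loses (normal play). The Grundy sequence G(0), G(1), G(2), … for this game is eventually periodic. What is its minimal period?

G(0) = 0
G(1) = mex{0} = 1
G(2) = mex{1} = 0
G(3) = mex{0,0} = 1
G(4) = mex{1,1,0} = 2
G(5) = mex{2,0,1} = 3
G(6) = mex{3,1,0} = 2
G(7) = mex{2,2,1} = 0
G(8) = mex{0,3,2,0} = 1
G(9) = mex{1,2,3,1} = 0
G(10) = mex{0,0,2,0} = 1
G(11) = mex{1,1,0,1} = 2
G(12) = mex{2,0,1,2} = 3
G(13) = mex{3,1,0,3} = 2
G(14) = mex{2,2,1,2} = 0
G(15) = mex{0,3,2,0} = 1
G(16) = mex{1,2,3,1} = 0
G(n+7) = G(n) holds for n = 0,…,7 (a full window of length max(S) = 8), so the sequence is purely periodic with period 7.

7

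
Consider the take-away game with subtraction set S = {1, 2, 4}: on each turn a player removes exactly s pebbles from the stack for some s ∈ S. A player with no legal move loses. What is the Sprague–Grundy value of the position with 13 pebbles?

n :  0  1  2  3  4  5  6  7  8  9 10 11 12 13
G :  0  1  2  0  1  2  0  1  2  0  1  2  0  1

1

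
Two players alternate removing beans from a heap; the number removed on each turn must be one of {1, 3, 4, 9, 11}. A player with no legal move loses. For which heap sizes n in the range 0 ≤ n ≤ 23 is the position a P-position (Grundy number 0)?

n :  0  1  2  3  4  5  6  7  8  9 10 11 12 13 14 15 16 17 18 19 20 21 22 23
G :  0  1  0  1  2  3  2  0  1  4  3  2  0  1  0  1  2  3  2  0  1  4  3  2
P-positions are exactly the n with G(n) = 0.

0, 2, 7, 12, 14, 19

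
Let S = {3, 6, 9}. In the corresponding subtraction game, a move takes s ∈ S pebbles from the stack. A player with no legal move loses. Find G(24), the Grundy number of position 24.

0

G(0) = 0
G(1) = mex{} = 0
G(2) = mex{} = 0
G(3) = mex{0} = 1
G(4) = mex{0} = 1
G(5) = mex{0} = 1
G(6) = mex{1,0} = 2
G(7) = mex{1,0} = 2
G(8) = mex{1,0} = 2
G(9) = mex{2,1,0} = 3
G(10) = mex{2,1,0} = 3
G(11) = mex{2,1,0} = 3
G(12) = mex{3,2,1} = 0
G(13) = mex{3,2,1} = 0
G(14) = mex{3,2,1} = 0
G(15) = mex{0,3,2} = 1
G(16) = mex{0,3,2} = 1
G(17) = mex{0,3,2} = 1
G(18) = mex{1,0,3} = 2
G(19) = mex{1,0,3} = 2
G(20) = mex{1,0,3} = 2
G(21) = mex{2,1,0} = 3
G(22) = mex{2,1,0} = 3
G(23) = mex{2,1,0} = 3
G(24) = mex{3,2,1} = 0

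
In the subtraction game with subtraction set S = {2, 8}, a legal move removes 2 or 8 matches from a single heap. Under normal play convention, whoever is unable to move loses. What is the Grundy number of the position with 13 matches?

1

n :  0  1  2  3  4  5  6  7  8  9 10 11 12 13
G :  0  0  1  1  0  0  1  1  2  2  0  0  1  1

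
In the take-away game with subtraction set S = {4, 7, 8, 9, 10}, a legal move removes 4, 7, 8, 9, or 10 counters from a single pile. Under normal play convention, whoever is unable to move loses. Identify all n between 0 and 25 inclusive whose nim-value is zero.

G(0) = 0
G(1) = mex{} = 0
G(2) = mex{} = 0
G(3) = mex{} = 0
G(4) = mex{0} = 1
G(5) = mex{0} = 1
G(6) = mex{0} = 1
G(7) = mex{0,0} = 1
G(8) = mex{1,0,0} = 2
G(9) = mex{1,0,0,0} = 2
G(10) = mex{1,0,0,0,0} = 2
G(11) = mex{1,1,0,0,0} = 2
G(12) = mex{2,1,1,0,0} = 3
G(13) = mex{2,1,1,1,0} = 3
G(14) = mex{2,1,1,1,1} = 0
G(15) = mex{2,2,1,1,1} = 0
G(16) = mex{3,2,2,1,1} = 0
G(17) = mex{3,2,2,2,1} = 0
G(18) = mex{0,2,2,2,2} = 1
G(19) = mex{0,3,2,2,2} = 1
G(20) = mex{0,3,3,2,2} = 1
G(21) = mex{0,0,3,3,2} = 1
G(22) = mex{1,0,0,3,3} = 2
G(23) = mex{1,0,0,0,3} = 2
G(24) = mex{1,0,0,0,0} = 2
G(25) = mex{1,1,0,0,0} = 2
P-positions are exactly the n with G(n) = 0.

0, 1, 2, 3, 14, 15, 16, 17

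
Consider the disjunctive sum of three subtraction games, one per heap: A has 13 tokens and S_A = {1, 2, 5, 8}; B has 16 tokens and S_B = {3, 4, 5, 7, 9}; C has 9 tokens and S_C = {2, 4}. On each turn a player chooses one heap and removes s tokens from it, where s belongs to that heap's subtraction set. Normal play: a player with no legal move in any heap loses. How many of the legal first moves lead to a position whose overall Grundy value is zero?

Heap A, S = {1, 2, 5, 8}:
n :  0  1  2  3  4  5  6  7  8  9 10 11 12 13
G :  0  1  2  0  1  2  0  1  2  0  1  2  0  1
G_A(13) = 1.
Heap B, S = {3, 4, 5, 7, 9}:
n :  0  1  2  3  4  5  6  7  8  9 10 11 12 13 14 15 16
G :  0  0  0  1  1  1  2  2  2  3  3  3  0  0  0  1  1
G_B(16) = 1.
Heap C, S = {2, 4}:
n : 0 1 2 3 4 5 6 7 8 9
G : 0 0 1 1 2 2 0 0 1 1
G_C(9) = 1.
Combined Grundy value = 1 ⊕ 1 ⊕ 1 = 1.
A winning move leaves total XOR = 0, i.e. changes one component's Grundy value g to g ⊕ X where X is the current total.
Heap A: need g' = 1⊕1 = 0. Options: 13−1→G=0, 13−2→G=2, 13−5→G=2, 13−8→G=2. Hits: 1.
Heap B: need g' = 1⊕1 = 0. Options: 16−3→G=0, 16−4→G=0, 16−5→G=3, 16−7→G=3, 16−9→G=2. Hits: 2.
Heap C: need g' = 1⊕1 = 0. Options: 9−2→G=0, 9−4→G=2. Hits: 1.

4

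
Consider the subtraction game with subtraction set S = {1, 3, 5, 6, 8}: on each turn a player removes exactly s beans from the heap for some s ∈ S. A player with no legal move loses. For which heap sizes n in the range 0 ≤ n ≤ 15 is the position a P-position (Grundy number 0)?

0, 2, 4, 11, 13, 15

G(0) = 0
G(1) = mex{0} = 1
G(2) = mex{1} = 0
G(3) = mex{0,0} = 1
G(4) = mex{1,1} = 0
G(5) = mex{0,0,0} = 1
G(6) = mex{1,1,1,0} = 2
G(7) = mex{2,0,0,1} = 3
G(8) = mex{3,1,1,0,0} = 2
G(9) = mex{2,2,0,1,1} = 3
G(10) = mex{3,3,1,0,0} = 2
G(11) = mex{2,2,2,1,1} = 0
G(12) = mex{0,3,3,2,0} = 1
G(13) = mex{1,2,2,3,1} = 0
G(14) = mex{0,0,3,2,2} = 1
G(15) = mex{1,1,2,3,3} = 0
P-positions are exactly the n with G(n) = 0.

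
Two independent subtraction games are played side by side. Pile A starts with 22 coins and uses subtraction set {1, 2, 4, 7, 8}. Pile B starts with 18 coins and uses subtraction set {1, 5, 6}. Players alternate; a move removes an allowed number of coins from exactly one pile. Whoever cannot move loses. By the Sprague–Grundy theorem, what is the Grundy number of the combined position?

Pile A, S = {1, 2, 4, 7, 8}:
n :  0  1  2  3  4  5  6  7  8  9 10 11 12 13 14 15 16 17 18 19 20 21 22
G :  0  1  2  0  1  2  0  1  2  0  1  2  0  1  2  0  1  2  0  1  2  0  1
G_A(22) = 1.
Pile B, S = {1, 5, 6}:
G(0) = 0
G(1) = mex{0} = 1
G(2) = mex{1} = 0
G(3) = mex{0} = 1
G(4) = mex{1} = 0
G(5) = mex{0,0} = 1
G(6) = mex{1,1,0} = 2
G(7) = mex{2,0,1} = 3
G(8) = mex{3,1,0} = 2
G(9) = mex{2,0,1} = 3
G(10) = mex{3,1,0} = 2
G(11) = mex{2,2,1} = 0
G(12) = mex{0,3,2} = 1
G(13) = mex{1,2,3} = 0
G(14) = mex{0,3,2} = 1
G(15) = mex{1,2,3} = 0
G(16) = mex{0,0,2} = 1
G(17) = mex{1,1,0} = 2
G(18) = mex{2,0,1} = 3
G_B(18) = 3.
Combined Grundy value = 1 ⊕ 3 = 2.

2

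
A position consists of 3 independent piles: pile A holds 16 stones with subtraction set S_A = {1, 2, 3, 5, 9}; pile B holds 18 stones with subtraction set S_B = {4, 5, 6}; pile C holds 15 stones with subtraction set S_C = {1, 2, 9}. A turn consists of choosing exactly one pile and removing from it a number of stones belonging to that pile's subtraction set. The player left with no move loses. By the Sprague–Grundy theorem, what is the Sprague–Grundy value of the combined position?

0

Pile A, S = {1, 2, 3, 5, 9}:
G(0) = 0
G(1) = mex{0} = 1
G(2) = mex{1,0} = 2
G(3) = mex{2,1,0} = 3
G(4) = mex{3,2,1} = 0
G(5) = mex{0,3,2,0} = 1
G(6) = mex{1,0,3,1} = 2
G(7) = mex{2,1,0,2} = 3
G(8) = mex{3,2,1,3} = 0
G(9) = mex{0,3,2,0,0} = 1
G(10) = mex{1,0,3,1,1} = 2
G(11) = mex{2,1,0,2,2} = 3
G(12) = mex{3,2,1,3,3} = 0
G(13) = mex{0,3,2,0,0} = 1
G(14) = mex{1,0,3,1,1} = 2
G(15) = mex{2,1,0,2,2} = 3
G(16) = mex{3,2,1,3,3} = 0
G_A(16) = 0.
Pile B, S = {4, 5, 6}:
n :  0  1  2  3  4  5  6  7  8  9 10 11 12 13 14 15 16 17 18
G :  0  0  0  0  1  1  1  1  2  2  0  0  0  0  1  1  1  1  2
G_B(18) = 2.
Pile C, S = {1, 2, 9}:
G(0) = 0
G(1) = mex{0} = 1
G(2) = mex{1,0} = 2
G(3) = mex{2,1} = 0
G(4) = mex{0,2} = 1
G(5) = mex{1,0} = 2
G(6) = mex{2,1} = 0
G(7) = mex{0,2} = 1
G(8) = mex{1,0} = 2
G(9) = mex{2,1,0} = 3
G(10) = mex{3,2,1} = 0
G(11) = mex{0,3,2} = 1
G(12) = mex{1,0,0} = 2
G(13) = mex{2,1,1} = 0
G(14) = mex{0,2,2} = 1
G(15) = mex{1,0,0} = 2
G_C(15) = 2.
Combined Grundy value = 0 ⊕ 2 ⊕ 2 = 0.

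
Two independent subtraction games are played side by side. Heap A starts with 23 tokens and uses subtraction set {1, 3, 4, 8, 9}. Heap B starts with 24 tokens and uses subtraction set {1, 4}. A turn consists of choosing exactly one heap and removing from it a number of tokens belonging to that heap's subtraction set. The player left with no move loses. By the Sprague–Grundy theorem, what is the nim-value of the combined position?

0

Heap A, S = {1, 3, 4, 8, 9}:
G(0) = 0
G(1) = mex{0} = 1
G(2) = mex{1} = 0
G(3) = mex{0,0} = 1
G(4) = mex{1,1,0} = 2
G(5) = mex{2,0,1} = 3
G(6) = mex{3,1,0} = 2
G(7) = mex{2,2,1} = 0
G(8) = mex{0,3,2,0} = 1
G(9) = mex{1,2,3,1,0} = 4
G(10) = mex{4,0,2,0,1} = 3
G(11) = mex{3,1,0,1,0} = 2
G(12) = mex{2,4,1,2,1} = 0
G(13) = mex{0,3,4,3,2} = 1
G(14) = mex{1,2,3,2,3} = 0
G(15) = mex{0,0,2,0,2} = 1
G(16) = mex{1,1,0,1,0} = 2
G(17) = mex{2,0,1,4,1} = 3
G(18) = mex{3,1,0,3,4} = 2
G(19) = mex{2,2,1,2,3} = 0
G(20) = mex{0,3,2,0,2} = 1
G(21) = mex{1,2,3,1,0} = 4
G(22) = mex{4,0,2,0,1} = 3
G(23) = mex{3,1,0,1,0} = 2
G_A(23) = 2.
Heap B, S = {1, 4}:
n :  0  1  2  3  4  5  6  7  8  9 10 11 12 13 14 15 16 17 18 19 20 21 22 23 24
G :  0  1  0  1  2  0  1  0  1  2  0  1  0  1  2  0  1  0  1  2  0  1  0  1  2
G_B(24) = 2.
Combined Grundy value = 2 ⊕ 2 = 0.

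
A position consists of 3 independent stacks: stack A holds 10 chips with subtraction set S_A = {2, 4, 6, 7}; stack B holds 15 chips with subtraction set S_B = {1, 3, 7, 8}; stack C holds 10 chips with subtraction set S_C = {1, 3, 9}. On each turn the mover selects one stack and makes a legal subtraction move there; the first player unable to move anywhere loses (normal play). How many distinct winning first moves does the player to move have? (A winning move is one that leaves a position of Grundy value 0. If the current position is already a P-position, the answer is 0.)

0

Stack A, S = {2, 4, 6, 7}:
n :  0  1  2  3  4  5  6  7  8  9 10
G :  0  0  1  1  2  2  3  3  4  0  0
G_A(10) = 0.
Stack B, S = {1, 3, 7, 8}:
G(0) = 0
G(1) = mex{0} = 1
G(2) = mex{1} = 0
G(3) = mex{0,0} = 1
G(4) = mex{1,1} = 0
G(5) = mex{0,0} = 1
G(6) = mex{1,1} = 0
G(7) = mex{0,0,0} = 1
G(8) = mex{1,1,1,0} = 2
G(9) = mex{2,0,0,1} = 3
G(10) = mex{3,1,1,0} = 2
G(11) = mex{2,2,0,1} = 3
G(12) = mex{3,3,1,0} = 2
G(13) = mex{2,2,0,1} = 3
G(14) = mex{3,3,1,0} = 2
G(15) = mex{2,2,2,1} = 0
G_B(15) = 0.
Stack C, S = {1, 3, 9}:
G(0) = 0
G(1) = mex{0} = 1
G(2) = mex{1} = 0
G(3) = mex{0,0} = 1
G(4) = mex{1,1} = 0
G(5) = mex{0,0} = 1
G(6) = mex{1,1} = 0
G(7) = mex{0,0} = 1
G(8) = mex{1,1} = 0
G(9) = mex{0,0,0} = 1
G(10) = mex{1,1,1} = 0
G_C(10) = 0.
Combined Grundy value = 0 ⊕ 0 ⊕ 0 = 0.
A winning move leaves total XOR = 0, i.e. changes one component's Grundy value g to g ⊕ X where X is the current total.
Stack A: target g' = 0⊕0 = 0, but every legal move changes the Grundy value (mex property), so 0 moves.
Stack B: target g' = 0⊕0 = 0, but every legal move changes the Grundy value (mex property), so 0 moves.
Stack C: target g' = 0⊕0 = 0, but every legal move changes the Grundy value (mex property), so 0 moves.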